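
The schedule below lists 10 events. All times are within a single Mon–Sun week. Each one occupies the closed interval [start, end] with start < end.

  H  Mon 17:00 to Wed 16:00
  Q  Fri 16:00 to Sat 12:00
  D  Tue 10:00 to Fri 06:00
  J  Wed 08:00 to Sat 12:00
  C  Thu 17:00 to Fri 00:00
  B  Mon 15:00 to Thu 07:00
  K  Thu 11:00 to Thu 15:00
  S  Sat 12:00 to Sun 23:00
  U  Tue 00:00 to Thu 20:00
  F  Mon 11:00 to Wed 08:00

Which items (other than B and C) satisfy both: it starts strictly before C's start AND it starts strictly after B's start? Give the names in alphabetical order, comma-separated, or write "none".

Conditions: its start is strictly before C's start (X.start < Thu 17:00) AND its start is strictly after B's start (X.start > Mon 15:00).
D: start Tue 10:00 < Thu 17:00? ✓; start Tue 10:00 > Mon 15:00? ✓ → yes.
F: start Mon 11:00 < Thu 17:00? ✓; start Mon 11:00 > Mon 15:00? ✗ → no.
H: start Mon 17:00 < Thu 17:00? ✓; start Mon 17:00 > Mon 15:00? ✓ → yes.
J: start Wed 08:00 < Thu 17:00? ✓; start Wed 08:00 > Mon 15:00? ✓ → yes.
K: start Thu 11:00 < Thu 17:00? ✓; start Thu 11:00 > Mon 15:00? ✓ → yes.
Q: start Fri 16:00 < Thu 17:00? ✗; start Fri 16:00 > Mon 15:00? ✓ → no.
S: start Sat 12:00 < Thu 17:00? ✗; start Sat 12:00 > Mon 15:00? ✓ → no.
U: start Tue 00:00 < Thu 17:00? ✓; start Tue 00:00 > Mon 15:00? ✓ → yes.
Result: D, H, J, K, U.

D, H, J, K, U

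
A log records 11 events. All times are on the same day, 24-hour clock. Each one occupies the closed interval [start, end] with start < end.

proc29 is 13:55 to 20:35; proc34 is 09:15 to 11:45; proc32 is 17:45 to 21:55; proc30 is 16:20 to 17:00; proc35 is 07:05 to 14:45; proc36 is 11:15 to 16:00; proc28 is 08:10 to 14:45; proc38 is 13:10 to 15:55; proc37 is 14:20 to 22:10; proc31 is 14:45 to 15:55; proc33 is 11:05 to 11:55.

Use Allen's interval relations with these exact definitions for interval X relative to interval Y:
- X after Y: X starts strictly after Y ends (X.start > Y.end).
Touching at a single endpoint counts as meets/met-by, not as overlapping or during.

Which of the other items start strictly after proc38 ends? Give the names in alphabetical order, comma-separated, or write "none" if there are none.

Target proc38 = [13:10, 15:55].
proc28 [08:10, 14:45] → overlaps → no.
proc29 [13:55, 20:35] → overlapped-by → no.
proc30 [16:20, 17:00] → after → yes.
proc31 [14:45, 15:55] → finishes → no.
proc32 [17:45, 21:55] → after → yes.
proc33 [11:05, 11:55] → before → no.
proc34 [09:15, 11:45] → before → no.
proc35 [07:05, 14:45] → overlaps → no.
proc36 [11:15, 16:00] → contains → no.
proc37 [14:20, 22:10] → overlapped-by → no.
Result: proc30, proc32.

proc30, proc32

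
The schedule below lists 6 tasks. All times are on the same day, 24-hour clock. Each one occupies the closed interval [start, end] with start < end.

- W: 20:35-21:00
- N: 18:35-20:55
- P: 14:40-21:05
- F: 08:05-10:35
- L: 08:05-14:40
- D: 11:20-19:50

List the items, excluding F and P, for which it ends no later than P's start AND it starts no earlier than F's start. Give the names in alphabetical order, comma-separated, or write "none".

Conditions: its end is no later than P's start (X.end <= 14:40) AND its start is no earlier than F's start (X.start >= 08:05).
D: end 19:50 <= 14:40? ✗; start 11:20 >= 08:05? ✓ → no.
L: end 14:40 <= 14:40? ✓; start 08:05 >= 08:05? ✓ → yes.
N: end 20:55 <= 14:40? ✗; start 18:35 >= 08:05? ✓ → no.
W: end 21:00 <= 14:40? ✗; start 20:35 >= 08:05? ✓ → no.
Result: L.

L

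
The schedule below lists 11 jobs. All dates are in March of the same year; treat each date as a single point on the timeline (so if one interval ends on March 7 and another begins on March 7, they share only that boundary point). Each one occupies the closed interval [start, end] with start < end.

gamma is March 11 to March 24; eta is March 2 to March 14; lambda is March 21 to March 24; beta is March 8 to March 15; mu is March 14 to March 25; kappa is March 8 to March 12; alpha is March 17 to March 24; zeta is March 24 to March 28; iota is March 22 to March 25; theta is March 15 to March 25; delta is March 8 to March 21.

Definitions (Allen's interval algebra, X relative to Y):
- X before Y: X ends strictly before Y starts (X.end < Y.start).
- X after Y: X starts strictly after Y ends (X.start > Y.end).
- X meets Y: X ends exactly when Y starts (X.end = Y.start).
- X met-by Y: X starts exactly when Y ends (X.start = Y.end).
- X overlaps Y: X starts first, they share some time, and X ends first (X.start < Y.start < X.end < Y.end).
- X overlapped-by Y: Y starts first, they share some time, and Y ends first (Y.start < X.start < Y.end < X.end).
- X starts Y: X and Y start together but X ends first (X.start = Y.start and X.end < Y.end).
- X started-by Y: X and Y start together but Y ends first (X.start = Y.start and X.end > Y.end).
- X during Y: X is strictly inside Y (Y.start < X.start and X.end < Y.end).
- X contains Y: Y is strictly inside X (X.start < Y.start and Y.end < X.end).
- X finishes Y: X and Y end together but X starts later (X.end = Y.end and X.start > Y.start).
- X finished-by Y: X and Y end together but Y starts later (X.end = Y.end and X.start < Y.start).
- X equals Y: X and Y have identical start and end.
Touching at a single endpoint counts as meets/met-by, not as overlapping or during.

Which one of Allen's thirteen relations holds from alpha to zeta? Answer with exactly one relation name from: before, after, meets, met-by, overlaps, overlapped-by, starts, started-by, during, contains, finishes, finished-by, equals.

meets

alpha = [March 17, March 24]; zeta = [March 24, March 28].
Compare endpoints: alpha.start < zeta.start, alpha.start < zeta.end, alpha.end = zeta.start, alpha.end < zeta.end.
That pattern is 'meets'.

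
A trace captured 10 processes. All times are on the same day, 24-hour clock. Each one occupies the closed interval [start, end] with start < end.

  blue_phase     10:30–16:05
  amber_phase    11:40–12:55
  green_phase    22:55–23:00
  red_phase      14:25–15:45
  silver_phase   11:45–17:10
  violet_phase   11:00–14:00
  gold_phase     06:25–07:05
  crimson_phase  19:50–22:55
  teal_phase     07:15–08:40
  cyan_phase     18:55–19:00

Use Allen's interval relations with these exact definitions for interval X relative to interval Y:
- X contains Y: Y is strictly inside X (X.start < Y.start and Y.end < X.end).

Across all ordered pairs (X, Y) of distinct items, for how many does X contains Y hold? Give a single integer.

5

Checking all 90 ordered pairs for relation 'contains'; matching pairs in alphabetical order:
(blue_phase, amber_phase): blue_phase contains amber_phase ✓
(blue_phase, red_phase): blue_phase contains red_phase ✓
(blue_phase, violet_phase): blue_phase contains violet_phase ✓
(silver_phase, red_phase): silver_phase contains red_phase ✓
(violet_phase, amber_phase): violet_phase contains amber_phase ✓
Count: 5.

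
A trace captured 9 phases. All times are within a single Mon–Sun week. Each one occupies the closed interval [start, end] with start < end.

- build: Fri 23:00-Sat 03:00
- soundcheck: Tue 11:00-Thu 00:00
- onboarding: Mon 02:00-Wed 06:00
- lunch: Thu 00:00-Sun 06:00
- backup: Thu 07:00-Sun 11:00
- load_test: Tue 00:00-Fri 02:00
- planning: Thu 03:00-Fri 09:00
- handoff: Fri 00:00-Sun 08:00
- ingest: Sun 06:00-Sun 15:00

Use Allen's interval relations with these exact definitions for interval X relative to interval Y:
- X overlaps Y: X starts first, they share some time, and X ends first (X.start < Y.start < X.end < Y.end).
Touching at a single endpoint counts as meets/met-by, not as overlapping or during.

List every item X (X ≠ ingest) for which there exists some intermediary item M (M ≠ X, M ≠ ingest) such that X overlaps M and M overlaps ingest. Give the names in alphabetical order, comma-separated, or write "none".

load_test, lunch, planning

Target ingest = [Sun 06:00, Sun 15:00].
Intermediaries M with M overlaps ingest: backup, handoff.
Via backup — items with X overlaps backup: load_test, lunch, planning.
Via handoff — items with X overlaps handoff: load_test, lunch, planning.
Union: load_test, lunch, planning.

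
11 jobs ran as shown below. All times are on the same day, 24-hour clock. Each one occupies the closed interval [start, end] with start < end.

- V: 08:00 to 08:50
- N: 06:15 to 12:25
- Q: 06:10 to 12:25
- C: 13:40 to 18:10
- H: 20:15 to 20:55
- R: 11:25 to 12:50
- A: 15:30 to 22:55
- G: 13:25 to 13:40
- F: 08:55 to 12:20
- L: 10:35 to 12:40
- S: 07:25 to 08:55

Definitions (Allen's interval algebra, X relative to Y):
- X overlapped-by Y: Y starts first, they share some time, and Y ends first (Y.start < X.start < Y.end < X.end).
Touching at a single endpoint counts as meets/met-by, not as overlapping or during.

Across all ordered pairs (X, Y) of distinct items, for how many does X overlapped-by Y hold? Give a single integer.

Checking all 110 ordered pairs for relation 'overlapped-by'; matching pairs in alphabetical order:
(A, C): A overlapped-by C ✓
(L, F): L overlapped-by F ✓
(L, N): L overlapped-by N ✓
(L, Q): L overlapped-by Q ✓
(R, F): R overlapped-by F ✓
(R, L): R overlapped-by L ✓
(R, N): R overlapped-by N ✓
(R, Q): R overlapped-by Q ✓
Count: 8.

8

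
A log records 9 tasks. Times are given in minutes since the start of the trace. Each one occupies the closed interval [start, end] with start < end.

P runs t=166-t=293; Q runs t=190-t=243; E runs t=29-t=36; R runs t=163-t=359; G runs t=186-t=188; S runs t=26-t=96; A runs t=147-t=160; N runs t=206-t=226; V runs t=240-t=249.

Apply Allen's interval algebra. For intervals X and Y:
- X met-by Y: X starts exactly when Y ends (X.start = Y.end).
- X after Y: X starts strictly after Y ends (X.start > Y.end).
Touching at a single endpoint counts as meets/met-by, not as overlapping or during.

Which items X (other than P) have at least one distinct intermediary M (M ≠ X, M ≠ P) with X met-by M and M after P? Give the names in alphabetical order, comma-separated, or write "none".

Target P = [t=166, t=293].
Intermediaries M with M after P: none.
Union: none.

none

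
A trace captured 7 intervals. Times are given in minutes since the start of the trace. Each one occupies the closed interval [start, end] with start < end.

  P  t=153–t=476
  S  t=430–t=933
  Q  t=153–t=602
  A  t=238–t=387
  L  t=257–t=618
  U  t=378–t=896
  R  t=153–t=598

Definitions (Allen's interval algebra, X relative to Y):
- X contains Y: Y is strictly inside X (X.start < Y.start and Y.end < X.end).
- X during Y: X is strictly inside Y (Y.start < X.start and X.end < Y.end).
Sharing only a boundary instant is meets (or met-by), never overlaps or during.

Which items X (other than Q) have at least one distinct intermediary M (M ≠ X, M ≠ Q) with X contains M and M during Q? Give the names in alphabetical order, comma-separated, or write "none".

Target Q = [t=153, t=602].
Intermediaries M with M during Q: A.
Via A — items with X contains A: P, R.
Union: P, R.

P, R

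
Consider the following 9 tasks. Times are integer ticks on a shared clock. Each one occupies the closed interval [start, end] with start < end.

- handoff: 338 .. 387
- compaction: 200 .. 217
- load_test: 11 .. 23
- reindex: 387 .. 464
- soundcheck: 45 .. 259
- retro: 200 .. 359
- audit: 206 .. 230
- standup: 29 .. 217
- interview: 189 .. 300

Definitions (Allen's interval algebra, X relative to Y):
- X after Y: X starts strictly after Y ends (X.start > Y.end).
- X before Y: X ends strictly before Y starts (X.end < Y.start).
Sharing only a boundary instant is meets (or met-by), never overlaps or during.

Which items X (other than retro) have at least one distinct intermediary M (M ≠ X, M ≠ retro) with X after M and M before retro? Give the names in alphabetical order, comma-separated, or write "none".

Target retro = [200, 359].
Intermediaries M with M before retro: load_test.
Via load_test — items with X after load_test: audit, compaction, handoff, interview, reindex, soundcheck, standup.
Union: audit, compaction, handoff, interview, reindex, soundcheck, standup.

audit, compaction, handoff, interview, reindex, soundcheck, standup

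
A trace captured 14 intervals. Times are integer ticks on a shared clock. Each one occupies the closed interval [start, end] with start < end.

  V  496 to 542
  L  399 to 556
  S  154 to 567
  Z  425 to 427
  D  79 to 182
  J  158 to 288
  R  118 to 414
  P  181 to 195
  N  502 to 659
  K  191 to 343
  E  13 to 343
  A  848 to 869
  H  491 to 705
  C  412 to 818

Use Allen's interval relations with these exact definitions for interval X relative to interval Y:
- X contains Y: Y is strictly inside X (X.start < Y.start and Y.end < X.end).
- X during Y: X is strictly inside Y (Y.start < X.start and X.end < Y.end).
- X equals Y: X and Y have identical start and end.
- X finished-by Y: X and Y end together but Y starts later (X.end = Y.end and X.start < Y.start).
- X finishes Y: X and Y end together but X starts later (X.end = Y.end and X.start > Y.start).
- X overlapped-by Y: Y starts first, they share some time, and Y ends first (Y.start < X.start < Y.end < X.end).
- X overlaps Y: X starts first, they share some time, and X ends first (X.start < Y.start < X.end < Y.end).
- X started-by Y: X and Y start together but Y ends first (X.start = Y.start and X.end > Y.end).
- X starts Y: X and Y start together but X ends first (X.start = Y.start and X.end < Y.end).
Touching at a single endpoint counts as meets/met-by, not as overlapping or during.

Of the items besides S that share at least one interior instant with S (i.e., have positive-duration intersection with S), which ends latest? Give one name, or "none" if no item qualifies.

C

Target S = [154, 567].
A [848, 869] → after → excluded.
C [412, 818] → overlapped-by → candidate.
D [79, 182] → overlaps → candidate.
E [13, 343] → overlaps → candidate.
H [491, 705] → overlapped-by → candidate.
J [158, 288] → during → candidate.
K [191, 343] → during → candidate.
L [399, 556] → during → candidate.
N [502, 659] → overlapped-by → candidate.
P [181, 195] → during → candidate.
R [118, 414] → overlaps → candidate.
V [496, 542] → during → candidate.
Z [425, 427] → during → candidate.
Among candidates, latest end is 818 → C.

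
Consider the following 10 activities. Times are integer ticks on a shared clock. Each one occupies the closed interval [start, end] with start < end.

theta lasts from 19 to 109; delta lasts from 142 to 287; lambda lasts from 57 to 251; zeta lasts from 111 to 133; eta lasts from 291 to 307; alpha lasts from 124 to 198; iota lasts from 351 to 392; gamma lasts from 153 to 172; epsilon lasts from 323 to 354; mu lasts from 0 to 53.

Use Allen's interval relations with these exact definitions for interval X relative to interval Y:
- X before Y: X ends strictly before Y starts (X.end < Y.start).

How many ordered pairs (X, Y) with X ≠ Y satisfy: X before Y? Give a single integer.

34

Checking all 90 ordered pairs for relation 'before'; matching pairs in alphabetical order:
(alpha, epsilon): alpha before epsilon ✓
(alpha, eta): alpha before eta ✓
(alpha, iota): alpha before iota ✓
(delta, epsilon): delta before epsilon ✓
(delta, eta): delta before eta ✓
(delta, iota): delta before iota ✓
(eta, epsilon): eta before epsilon ✓
(eta, iota): eta before iota ✓
(gamma, epsilon): gamma before epsilon ✓
(gamma, eta): gamma before eta ✓
(gamma, iota): gamma before iota ✓
(lambda, epsilon): lambda before epsilon ✓
(lambda, eta): lambda before eta ✓
(lambda, iota): lambda before iota ✓
(mu, alpha): mu before alpha ✓
(mu, delta): mu before delta ✓
(mu, epsilon): mu before epsilon ✓
(mu, eta): mu before eta ✓
(mu, gamma): mu before gamma ✓
(mu, iota): mu before iota ✓
(mu, lambda): mu before lambda ✓
(mu, zeta): mu before zeta ✓
(theta, alpha): theta before alpha ✓
(theta, delta): theta before delta ✓
... plus 10 further pairs not listed.
Count: 34.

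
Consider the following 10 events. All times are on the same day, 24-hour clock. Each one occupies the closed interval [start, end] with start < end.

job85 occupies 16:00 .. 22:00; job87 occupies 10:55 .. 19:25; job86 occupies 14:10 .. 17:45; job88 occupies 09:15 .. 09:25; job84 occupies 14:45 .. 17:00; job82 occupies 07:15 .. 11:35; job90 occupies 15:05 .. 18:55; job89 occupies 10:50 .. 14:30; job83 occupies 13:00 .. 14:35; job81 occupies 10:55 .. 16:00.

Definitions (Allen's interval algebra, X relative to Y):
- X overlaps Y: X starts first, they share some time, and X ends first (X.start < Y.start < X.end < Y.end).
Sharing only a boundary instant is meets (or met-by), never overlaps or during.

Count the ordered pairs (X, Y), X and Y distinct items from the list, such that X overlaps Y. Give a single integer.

17

Checking all 90 ordered pairs for relation 'overlaps'; matching pairs in alphabetical order:
(job81, job84): job81 overlaps job84 ✓
(job81, job86): job81 overlaps job86 ✓
(job81, job90): job81 overlaps job90 ✓
(job82, job81): job82 overlaps job81 ✓
(job82, job87): job82 overlaps job87 ✓
(job82, job89): job82 overlaps job89 ✓
(job83, job86): job83 overlaps job86 ✓
(job84, job85): job84 overlaps job85 ✓
(job84, job90): job84 overlaps job90 ✓
(job86, job85): job86 overlaps job85 ✓
(job86, job90): job86 overlaps job90 ✓
(job87, job85): job87 overlaps job85 ✓
(job89, job81): job89 overlaps job81 ✓
(job89, job83): job89 overlaps job83 ✓
(job89, job86): job89 overlaps job86 ✓
(job89, job87): job89 overlaps job87 ✓
(job90, job85): job90 overlaps job85 ✓
Count: 17.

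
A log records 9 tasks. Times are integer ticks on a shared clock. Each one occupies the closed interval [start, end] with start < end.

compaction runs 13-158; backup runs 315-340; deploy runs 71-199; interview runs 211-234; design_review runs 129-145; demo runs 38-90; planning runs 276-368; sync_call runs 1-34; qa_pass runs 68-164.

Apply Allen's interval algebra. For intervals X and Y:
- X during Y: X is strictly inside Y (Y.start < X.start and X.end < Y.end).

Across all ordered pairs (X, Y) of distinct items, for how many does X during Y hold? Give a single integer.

5

Checking all 72 ordered pairs for relation 'during'; matching pairs in alphabetical order:
(backup, planning): backup during planning ✓
(demo, compaction): demo during compaction ✓
(design_review, compaction): design_review during compaction ✓
(design_review, deploy): design_review during deploy ✓
(design_review, qa_pass): design_review during qa_pass ✓
Count: 5.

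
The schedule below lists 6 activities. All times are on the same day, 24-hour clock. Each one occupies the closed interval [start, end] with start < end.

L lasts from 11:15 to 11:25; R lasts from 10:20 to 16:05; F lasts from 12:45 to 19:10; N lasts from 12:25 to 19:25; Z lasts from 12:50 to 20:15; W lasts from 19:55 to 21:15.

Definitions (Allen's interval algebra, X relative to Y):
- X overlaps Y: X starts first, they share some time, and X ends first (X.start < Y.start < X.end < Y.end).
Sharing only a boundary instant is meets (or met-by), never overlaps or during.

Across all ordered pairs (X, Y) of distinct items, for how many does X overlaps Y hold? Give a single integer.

Checking all 30 ordered pairs for relation 'overlaps'; matching pairs in alphabetical order:
(F, Z): F overlaps Z ✓
(N, Z): N overlaps Z ✓
(R, F): R overlaps F ✓
(R, N): R overlaps N ✓
(R, Z): R overlaps Z ✓
(Z, W): Z overlaps W ✓
Count: 6.

6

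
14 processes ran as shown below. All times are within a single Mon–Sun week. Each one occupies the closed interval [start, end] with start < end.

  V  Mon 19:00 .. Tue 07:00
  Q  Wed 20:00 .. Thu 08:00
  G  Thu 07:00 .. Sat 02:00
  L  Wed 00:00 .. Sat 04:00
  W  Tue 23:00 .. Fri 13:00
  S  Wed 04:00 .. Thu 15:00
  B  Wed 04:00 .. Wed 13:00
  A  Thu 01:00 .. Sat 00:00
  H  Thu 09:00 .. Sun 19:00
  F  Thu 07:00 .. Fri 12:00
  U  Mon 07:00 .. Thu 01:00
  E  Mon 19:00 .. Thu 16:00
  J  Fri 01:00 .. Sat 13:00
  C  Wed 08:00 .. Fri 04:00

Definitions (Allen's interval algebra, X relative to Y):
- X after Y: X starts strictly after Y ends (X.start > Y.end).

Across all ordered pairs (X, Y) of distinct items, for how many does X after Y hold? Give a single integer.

Checking all 182 ordered pairs for relation 'after'; matching pairs in alphabetical order:
(A, B): A after B ✓
(A, V): A after V ✓
(B, V): B after V ✓
(C, V): C after V ✓
(F, B): F after B ✓
(F, U): F after U ✓
(F, V): F after V ✓
(G, B): G after B ✓
(G, U): G after U ✓
(G, V): G after V ✓
(H, B): H after B ✓
(H, Q): H after Q ✓
(H, U): H after U ✓
(H, V): H after V ✓
(J, B): J after B ✓
(J, E): J after E ✓
(J, Q): J after Q ✓
(J, S): J after S ✓
(J, U): J after U ✓
(J, V): J after V ✓
(L, V): L after V ✓
(Q, B): Q after B ✓
(Q, V): Q after V ✓
(S, V): S after V ✓
... plus 1 further pairs not listed.
Count: 25.

25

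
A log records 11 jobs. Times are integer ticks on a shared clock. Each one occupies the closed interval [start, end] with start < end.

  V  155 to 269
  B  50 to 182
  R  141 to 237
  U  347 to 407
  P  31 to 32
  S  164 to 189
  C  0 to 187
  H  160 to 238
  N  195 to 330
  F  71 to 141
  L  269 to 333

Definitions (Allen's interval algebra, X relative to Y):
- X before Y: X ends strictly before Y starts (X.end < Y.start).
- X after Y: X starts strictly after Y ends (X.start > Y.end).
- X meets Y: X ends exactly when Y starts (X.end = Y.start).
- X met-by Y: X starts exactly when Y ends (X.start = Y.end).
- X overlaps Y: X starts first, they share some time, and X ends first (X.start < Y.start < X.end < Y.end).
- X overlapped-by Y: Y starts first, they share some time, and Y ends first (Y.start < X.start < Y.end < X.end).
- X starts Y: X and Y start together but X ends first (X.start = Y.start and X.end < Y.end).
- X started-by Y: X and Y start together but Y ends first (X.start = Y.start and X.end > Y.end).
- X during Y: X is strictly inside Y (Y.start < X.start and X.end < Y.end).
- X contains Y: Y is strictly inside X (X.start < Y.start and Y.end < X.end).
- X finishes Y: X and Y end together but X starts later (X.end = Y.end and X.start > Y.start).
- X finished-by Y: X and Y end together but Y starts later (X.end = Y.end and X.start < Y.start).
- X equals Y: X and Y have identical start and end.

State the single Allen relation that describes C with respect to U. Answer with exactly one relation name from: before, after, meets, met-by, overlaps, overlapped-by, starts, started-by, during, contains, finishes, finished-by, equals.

before

C = [0, 187]; U = [347, 407].
Compare endpoints: C.start < U.start, C.start < U.end, C.end < U.start, C.end < U.end.
That pattern is 'before'.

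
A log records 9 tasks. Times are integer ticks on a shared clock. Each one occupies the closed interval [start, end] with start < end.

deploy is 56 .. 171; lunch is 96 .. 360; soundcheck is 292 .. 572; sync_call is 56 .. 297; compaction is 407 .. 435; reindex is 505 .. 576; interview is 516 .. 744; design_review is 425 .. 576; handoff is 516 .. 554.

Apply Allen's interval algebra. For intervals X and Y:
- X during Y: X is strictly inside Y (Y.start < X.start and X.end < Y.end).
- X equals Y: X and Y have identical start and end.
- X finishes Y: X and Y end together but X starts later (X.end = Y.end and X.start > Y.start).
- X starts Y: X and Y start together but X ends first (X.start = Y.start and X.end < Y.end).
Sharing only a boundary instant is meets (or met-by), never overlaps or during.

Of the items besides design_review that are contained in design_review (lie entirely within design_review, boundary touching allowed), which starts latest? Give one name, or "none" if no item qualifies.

Target design_review = [425, 576].
compaction [407, 435] → overlaps → excluded.
deploy [56, 171] → before → excluded.
handoff [516, 554] → during → candidate.
interview [516, 744] → overlapped-by → excluded.
lunch [96, 360] → before → excluded.
reindex [505, 576] → finishes → candidate.
soundcheck [292, 572] → overlaps → excluded.
sync_call [56, 297] → before → excluded.
Among candidates, latest start is 516 → handoff.

handoff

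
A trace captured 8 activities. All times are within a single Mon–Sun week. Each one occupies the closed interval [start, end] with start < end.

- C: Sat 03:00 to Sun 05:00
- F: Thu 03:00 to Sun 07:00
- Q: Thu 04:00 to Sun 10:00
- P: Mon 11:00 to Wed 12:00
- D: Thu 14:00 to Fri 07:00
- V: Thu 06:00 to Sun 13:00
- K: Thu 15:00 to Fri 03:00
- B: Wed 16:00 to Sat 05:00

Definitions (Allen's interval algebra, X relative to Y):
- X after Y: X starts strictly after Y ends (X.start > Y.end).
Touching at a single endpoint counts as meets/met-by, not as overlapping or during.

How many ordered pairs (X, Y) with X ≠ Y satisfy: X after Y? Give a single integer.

9

Checking all 56 ordered pairs for relation 'after'; matching pairs in alphabetical order:
(B, P): B after P ✓
(C, D): C after D ✓
(C, K): C after K ✓
(C, P): C after P ✓
(D, P): D after P ✓
(F, P): F after P ✓
(K, P): K after P ✓
(Q, P): Q after P ✓
(V, P): V after P ✓
Count: 9.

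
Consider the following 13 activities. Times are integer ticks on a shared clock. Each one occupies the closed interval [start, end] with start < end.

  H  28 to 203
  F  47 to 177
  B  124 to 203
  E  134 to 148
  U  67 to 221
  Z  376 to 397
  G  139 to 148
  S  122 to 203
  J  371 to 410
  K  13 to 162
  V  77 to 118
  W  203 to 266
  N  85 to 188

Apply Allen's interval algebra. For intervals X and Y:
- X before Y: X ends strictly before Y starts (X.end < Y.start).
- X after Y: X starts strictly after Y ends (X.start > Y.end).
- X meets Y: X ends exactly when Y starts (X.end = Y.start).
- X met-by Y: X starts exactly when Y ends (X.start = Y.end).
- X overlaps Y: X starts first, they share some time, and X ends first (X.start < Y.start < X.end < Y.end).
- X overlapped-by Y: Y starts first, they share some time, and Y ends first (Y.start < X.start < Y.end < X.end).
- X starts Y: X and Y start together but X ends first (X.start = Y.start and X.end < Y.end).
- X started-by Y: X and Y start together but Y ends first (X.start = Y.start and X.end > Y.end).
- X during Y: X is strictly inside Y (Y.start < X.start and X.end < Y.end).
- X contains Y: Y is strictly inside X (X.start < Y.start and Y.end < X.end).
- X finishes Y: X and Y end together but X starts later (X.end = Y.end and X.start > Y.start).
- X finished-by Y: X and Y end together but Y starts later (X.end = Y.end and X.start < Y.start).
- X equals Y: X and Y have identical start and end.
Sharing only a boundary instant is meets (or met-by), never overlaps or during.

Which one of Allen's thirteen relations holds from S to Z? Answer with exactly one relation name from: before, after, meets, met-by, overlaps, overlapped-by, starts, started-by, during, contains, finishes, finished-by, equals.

before

S = [122, 203]; Z = [376, 397].
Compare endpoints: S.start < Z.start, S.start < Z.end, S.end < Z.start, S.end < Z.end.
That pattern is 'before'.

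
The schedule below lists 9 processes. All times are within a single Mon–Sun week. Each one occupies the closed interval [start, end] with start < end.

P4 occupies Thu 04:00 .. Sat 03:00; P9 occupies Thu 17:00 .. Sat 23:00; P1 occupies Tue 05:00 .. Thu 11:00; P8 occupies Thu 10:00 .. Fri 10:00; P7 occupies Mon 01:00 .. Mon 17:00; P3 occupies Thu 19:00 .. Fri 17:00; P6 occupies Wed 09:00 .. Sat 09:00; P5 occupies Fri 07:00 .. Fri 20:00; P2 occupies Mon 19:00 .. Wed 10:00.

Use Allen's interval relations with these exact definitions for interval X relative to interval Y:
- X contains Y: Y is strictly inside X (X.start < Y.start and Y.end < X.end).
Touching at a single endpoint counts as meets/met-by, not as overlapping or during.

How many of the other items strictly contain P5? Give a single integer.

3

Target P5 = [Fri 07:00, Fri 20:00].
P1 [Tue 05:00, Thu 11:00] → before → no.
P2 [Mon 19:00, Wed 10:00] → before → no.
P3 [Thu 19:00, Fri 17:00] → overlaps → no.
P4 [Thu 04:00, Sat 03:00] → contains → counts.
P6 [Wed 09:00, Sat 09:00] → contains → counts.
P7 [Mon 01:00, Mon 17:00] → before → no.
P8 [Thu 10:00, Fri 10:00] → overlaps → no.
P9 [Thu 17:00, Sat 23:00] → contains → counts.
Total: 3.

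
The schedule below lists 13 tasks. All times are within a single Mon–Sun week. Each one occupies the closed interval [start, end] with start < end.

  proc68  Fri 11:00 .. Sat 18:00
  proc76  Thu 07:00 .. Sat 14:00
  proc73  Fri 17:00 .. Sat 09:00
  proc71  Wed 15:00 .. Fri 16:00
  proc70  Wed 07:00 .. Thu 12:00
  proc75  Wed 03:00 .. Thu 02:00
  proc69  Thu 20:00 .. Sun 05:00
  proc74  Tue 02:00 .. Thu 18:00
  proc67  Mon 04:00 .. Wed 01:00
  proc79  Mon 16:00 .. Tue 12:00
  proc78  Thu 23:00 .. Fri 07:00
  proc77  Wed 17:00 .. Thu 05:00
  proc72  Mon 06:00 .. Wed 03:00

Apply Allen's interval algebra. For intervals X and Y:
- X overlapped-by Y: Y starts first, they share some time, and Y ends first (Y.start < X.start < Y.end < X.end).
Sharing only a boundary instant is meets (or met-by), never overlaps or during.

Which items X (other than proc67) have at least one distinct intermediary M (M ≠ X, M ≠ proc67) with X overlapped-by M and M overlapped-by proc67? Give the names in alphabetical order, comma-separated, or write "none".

proc71, proc74, proc76

Target proc67 = [Mon 04:00, Wed 01:00].
Intermediaries M with M overlapped-by proc67: proc72, proc74.
Via proc72 — items with X overlapped-by proc72: proc74.
Via proc74 — items with X overlapped-by proc74: proc71, proc76.
Union: proc71, proc74, proc76.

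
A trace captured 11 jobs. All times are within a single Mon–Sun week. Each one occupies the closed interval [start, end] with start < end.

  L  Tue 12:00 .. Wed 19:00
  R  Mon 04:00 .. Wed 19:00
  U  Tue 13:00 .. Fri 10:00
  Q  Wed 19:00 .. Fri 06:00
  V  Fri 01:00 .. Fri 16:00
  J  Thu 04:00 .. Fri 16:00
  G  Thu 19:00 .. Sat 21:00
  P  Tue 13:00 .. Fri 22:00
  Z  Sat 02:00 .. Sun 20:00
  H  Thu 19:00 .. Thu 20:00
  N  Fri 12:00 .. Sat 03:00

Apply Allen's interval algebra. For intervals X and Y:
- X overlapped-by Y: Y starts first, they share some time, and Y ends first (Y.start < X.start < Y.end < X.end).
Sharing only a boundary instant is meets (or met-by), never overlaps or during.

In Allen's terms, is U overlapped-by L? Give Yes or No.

Yes

U = [Tue 13:00, Fri 10:00], L = [Tue 12:00, Wed 19:00].
Actual relation of U to L: overlapped-by.
Asked whether 'overlapped-by' holds → Yes.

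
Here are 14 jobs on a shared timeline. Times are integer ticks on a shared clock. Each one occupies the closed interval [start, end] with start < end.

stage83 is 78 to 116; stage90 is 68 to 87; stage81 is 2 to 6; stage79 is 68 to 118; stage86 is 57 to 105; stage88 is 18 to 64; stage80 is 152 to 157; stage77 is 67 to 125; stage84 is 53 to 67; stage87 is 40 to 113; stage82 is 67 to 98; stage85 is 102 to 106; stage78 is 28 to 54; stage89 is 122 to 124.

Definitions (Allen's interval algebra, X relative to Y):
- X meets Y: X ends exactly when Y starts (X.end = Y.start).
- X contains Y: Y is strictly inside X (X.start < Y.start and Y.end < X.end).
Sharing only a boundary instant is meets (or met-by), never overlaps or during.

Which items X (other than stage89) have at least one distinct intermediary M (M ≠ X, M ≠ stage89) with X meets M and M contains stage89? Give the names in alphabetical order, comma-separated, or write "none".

Target stage89 = [122, 124].
Intermediaries M with M contains stage89: stage77.
Via stage77 — items with X meets stage77: stage84.
Union: stage84.

stage84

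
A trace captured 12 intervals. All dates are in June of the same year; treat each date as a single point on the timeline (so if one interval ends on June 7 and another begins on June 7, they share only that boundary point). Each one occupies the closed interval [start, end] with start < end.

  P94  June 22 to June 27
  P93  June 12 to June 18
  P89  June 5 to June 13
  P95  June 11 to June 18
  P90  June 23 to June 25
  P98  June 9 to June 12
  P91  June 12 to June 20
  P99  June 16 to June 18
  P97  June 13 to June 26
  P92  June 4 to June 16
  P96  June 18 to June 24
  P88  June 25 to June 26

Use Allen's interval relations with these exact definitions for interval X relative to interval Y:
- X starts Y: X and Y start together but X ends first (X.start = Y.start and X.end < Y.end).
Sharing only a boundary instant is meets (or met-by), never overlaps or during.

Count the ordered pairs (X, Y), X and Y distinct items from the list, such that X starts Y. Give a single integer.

Checking all 132 ordered pairs for relation 'starts'; matching pairs in alphabetical order:
(P93, P91): P93 starts P91 ✓
Count: 1.

1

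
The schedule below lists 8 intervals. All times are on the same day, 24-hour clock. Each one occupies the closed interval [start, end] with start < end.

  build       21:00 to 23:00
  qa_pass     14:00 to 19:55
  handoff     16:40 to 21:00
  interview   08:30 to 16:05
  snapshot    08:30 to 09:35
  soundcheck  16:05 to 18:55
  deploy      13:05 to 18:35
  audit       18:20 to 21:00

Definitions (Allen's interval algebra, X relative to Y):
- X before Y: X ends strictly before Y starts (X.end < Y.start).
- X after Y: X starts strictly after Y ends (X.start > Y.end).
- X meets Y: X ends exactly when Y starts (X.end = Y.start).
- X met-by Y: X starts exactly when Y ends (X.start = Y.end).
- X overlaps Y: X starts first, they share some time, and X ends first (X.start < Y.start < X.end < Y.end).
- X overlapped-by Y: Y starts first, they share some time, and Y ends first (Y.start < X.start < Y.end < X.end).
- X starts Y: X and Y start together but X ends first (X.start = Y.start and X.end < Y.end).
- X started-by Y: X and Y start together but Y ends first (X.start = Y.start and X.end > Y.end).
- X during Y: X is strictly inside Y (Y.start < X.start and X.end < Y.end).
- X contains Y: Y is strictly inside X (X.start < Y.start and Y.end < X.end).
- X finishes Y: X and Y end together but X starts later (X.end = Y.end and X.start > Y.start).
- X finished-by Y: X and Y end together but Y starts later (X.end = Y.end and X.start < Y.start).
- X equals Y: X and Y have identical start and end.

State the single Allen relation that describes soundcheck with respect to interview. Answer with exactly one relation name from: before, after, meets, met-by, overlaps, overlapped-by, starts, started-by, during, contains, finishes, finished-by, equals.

soundcheck = [16:05, 18:55]; interview = [08:30, 16:05].
Compare endpoints: soundcheck.start > interview.start, soundcheck.start = interview.end, soundcheck.end > interview.start, soundcheck.end > interview.end.
That pattern is 'met-by'.

met-by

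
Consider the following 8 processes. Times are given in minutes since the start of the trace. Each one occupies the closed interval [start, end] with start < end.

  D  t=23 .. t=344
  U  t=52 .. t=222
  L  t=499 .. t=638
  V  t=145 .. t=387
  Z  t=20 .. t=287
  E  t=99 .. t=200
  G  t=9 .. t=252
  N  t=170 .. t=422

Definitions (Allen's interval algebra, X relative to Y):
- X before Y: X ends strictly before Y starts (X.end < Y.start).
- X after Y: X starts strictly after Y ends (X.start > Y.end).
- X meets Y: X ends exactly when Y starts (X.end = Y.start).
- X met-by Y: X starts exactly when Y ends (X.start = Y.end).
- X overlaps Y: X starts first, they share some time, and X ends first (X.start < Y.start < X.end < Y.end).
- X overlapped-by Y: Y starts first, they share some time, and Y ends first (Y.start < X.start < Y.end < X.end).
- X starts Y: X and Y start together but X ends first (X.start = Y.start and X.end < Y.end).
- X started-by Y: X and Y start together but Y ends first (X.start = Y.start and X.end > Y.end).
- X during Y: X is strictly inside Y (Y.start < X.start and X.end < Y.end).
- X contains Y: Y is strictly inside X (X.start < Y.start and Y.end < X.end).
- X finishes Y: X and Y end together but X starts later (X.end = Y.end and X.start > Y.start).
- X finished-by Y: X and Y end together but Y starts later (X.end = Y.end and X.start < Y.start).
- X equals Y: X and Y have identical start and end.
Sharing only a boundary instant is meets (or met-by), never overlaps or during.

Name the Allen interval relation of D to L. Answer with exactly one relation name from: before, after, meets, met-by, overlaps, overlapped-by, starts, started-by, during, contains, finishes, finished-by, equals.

before

D = [t=23, t=344]; L = [t=499, t=638].
Compare endpoints: D.start < L.start, D.start < L.end, D.end < L.start, D.end < L.end.
That pattern is 'before'.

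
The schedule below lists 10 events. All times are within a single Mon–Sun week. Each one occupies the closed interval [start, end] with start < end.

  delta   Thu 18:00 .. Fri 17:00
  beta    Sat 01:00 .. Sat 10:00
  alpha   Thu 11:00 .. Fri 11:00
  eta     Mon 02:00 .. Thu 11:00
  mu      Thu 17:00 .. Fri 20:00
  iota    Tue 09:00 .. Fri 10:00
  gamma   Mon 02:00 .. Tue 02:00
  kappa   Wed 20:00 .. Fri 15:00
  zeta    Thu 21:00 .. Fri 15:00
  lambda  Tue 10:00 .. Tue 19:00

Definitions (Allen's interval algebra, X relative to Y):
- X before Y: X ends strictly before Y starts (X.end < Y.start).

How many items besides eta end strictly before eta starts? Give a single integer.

0

Target eta = [Mon 02:00, Thu 11:00].
alpha [Thu 11:00, Fri 11:00] → met-by → no.
beta [Sat 01:00, Sat 10:00] → after → no.
delta [Thu 18:00, Fri 17:00] → after → no.
gamma [Mon 02:00, Tue 02:00] → starts → no.
iota [Tue 09:00, Fri 10:00] → overlapped-by → no.
kappa [Wed 20:00, Fri 15:00] → overlapped-by → no.
lambda [Tue 10:00, Tue 19:00] → during → no.
mu [Thu 17:00, Fri 20:00] → after → no.
zeta [Thu 21:00, Fri 15:00] → after → no.
Total: 0.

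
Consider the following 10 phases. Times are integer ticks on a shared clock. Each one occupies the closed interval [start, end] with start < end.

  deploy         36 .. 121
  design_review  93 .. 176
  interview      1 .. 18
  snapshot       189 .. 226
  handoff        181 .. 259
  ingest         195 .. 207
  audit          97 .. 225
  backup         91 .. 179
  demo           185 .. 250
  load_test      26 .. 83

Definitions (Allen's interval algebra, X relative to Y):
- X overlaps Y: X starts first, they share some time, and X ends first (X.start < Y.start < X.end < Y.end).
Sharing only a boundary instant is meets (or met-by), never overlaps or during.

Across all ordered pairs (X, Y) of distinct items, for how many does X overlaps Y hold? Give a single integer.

9

Checking all 90 ordered pairs for relation 'overlaps'; matching pairs in alphabetical order:
(audit, demo): audit overlaps demo ✓
(audit, handoff): audit overlaps handoff ✓
(audit, snapshot): audit overlaps snapshot ✓
(backup, audit): backup overlaps audit ✓
(deploy, audit): deploy overlaps audit ✓
(deploy, backup): deploy overlaps backup ✓
(deploy, design_review): deploy overlaps design_review ✓
(design_review, audit): design_review overlaps audit ✓
(load_test, deploy): load_test overlaps deploy ✓
Count: 9.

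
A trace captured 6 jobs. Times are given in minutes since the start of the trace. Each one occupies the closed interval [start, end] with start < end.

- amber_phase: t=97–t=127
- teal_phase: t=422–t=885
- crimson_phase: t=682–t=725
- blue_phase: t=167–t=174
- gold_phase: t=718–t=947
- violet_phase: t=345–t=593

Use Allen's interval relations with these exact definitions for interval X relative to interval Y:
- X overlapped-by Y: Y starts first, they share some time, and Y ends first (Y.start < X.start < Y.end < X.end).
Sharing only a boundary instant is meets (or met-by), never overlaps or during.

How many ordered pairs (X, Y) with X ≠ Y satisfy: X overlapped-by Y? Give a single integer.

3

Checking all 30 ordered pairs for relation 'overlapped-by'; matching pairs in alphabetical order:
(gold_phase, crimson_phase): gold_phase overlapped-by crimson_phase ✓
(gold_phase, teal_phase): gold_phase overlapped-by teal_phase ✓
(teal_phase, violet_phase): teal_phase overlapped-by violet_phase ✓
Count: 3.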